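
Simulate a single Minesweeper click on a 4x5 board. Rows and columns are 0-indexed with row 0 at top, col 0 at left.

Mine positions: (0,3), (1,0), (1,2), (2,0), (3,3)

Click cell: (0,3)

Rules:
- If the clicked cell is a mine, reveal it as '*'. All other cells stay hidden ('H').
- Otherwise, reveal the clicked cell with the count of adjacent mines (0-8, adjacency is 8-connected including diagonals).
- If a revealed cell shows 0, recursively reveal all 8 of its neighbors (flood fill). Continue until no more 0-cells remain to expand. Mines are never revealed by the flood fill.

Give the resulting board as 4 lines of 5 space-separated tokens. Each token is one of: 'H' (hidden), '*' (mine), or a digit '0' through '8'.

H H H * H
H H H H H
H H H H H
H H H H H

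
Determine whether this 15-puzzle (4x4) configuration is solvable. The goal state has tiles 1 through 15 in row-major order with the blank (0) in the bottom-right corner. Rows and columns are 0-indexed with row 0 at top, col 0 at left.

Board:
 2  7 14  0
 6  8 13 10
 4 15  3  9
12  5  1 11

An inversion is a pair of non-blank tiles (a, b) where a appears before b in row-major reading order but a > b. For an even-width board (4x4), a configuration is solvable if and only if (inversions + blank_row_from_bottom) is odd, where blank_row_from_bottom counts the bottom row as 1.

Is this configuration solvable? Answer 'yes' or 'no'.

Answer: yes

Derivation:
Inversions: 53
Blank is in row 0 (0-indexed from top), which is row 4 counting from the bottom (bottom = 1).
53 + 4 = 57, which is odd, so the puzzle is solvable.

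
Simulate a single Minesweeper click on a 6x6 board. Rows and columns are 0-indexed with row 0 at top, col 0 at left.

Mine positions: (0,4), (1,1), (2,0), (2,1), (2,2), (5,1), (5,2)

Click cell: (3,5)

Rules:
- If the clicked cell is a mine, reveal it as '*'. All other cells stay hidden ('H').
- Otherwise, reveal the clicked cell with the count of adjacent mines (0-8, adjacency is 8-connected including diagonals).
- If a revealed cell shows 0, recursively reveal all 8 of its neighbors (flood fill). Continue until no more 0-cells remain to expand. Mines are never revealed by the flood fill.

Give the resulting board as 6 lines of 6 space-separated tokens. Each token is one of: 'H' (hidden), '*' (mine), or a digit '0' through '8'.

H H H H H H
H H H 2 1 1
H H H 1 0 0
H H H 1 0 0
H H H 1 0 0
H H H 1 0 0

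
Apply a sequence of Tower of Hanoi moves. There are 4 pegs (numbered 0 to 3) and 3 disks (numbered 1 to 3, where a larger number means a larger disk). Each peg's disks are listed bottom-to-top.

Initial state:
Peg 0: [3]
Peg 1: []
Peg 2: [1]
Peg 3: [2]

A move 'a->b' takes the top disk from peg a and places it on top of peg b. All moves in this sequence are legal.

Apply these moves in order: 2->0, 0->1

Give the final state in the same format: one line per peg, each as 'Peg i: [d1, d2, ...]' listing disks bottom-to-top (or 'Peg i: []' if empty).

Answer: Peg 0: [3]
Peg 1: [1]
Peg 2: []
Peg 3: [2]

Derivation:
After move 1 (2->0):
Peg 0: [3, 1]
Peg 1: []
Peg 2: []
Peg 3: [2]

After move 2 (0->1):
Peg 0: [3]
Peg 1: [1]
Peg 2: []
Peg 3: [2]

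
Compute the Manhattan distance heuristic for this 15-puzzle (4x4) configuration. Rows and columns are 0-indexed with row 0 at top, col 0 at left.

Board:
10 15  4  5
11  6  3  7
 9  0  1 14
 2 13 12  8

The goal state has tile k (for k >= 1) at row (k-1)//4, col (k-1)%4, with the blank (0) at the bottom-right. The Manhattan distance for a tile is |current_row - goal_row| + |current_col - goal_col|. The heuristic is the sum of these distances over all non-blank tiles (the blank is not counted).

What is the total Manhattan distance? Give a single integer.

Answer: 33

Derivation:
Tile 10: (0,0)->(2,1) = 3
Tile 15: (0,1)->(3,2) = 4
Tile 4: (0,2)->(0,3) = 1
Tile 5: (0,3)->(1,0) = 4
Tile 11: (1,0)->(2,2) = 3
Tile 6: (1,1)->(1,1) = 0
Tile 3: (1,2)->(0,2) = 1
Tile 7: (1,3)->(1,2) = 1
Tile 9: (2,0)->(2,0) = 0
Tile 1: (2,2)->(0,0) = 4
Tile 14: (2,3)->(3,1) = 3
Tile 2: (3,0)->(0,1) = 4
Tile 13: (3,1)->(3,0) = 1
Tile 12: (3,2)->(2,3) = 2
Tile 8: (3,3)->(1,3) = 2
Sum: 3 + 4 + 1 + 4 + 3 + 0 + 1 + 1 + 0 + 4 + 3 + 4 + 1 + 2 + 2 = 33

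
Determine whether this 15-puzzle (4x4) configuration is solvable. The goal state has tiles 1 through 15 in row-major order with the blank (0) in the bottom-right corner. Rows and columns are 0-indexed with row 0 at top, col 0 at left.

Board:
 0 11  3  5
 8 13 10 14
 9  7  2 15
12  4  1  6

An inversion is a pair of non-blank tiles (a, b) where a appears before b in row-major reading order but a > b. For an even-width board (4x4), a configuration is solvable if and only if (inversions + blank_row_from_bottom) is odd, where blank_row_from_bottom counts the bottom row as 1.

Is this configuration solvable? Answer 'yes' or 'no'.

Inversions: 59
Blank is in row 0 (0-indexed from top), which is row 4 counting from the bottom (bottom = 1).
59 + 4 = 63, which is odd, so the puzzle is solvable.

Answer: yes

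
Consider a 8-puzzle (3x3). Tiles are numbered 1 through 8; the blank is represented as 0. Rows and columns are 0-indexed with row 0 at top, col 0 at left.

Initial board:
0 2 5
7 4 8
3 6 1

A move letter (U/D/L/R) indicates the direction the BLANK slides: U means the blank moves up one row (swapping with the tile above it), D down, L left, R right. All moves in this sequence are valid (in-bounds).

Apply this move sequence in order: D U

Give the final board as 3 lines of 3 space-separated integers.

After move 1 (D):
7 2 5
0 4 8
3 6 1

After move 2 (U):
0 2 5
7 4 8
3 6 1

Answer: 0 2 5
7 4 8
3 6 1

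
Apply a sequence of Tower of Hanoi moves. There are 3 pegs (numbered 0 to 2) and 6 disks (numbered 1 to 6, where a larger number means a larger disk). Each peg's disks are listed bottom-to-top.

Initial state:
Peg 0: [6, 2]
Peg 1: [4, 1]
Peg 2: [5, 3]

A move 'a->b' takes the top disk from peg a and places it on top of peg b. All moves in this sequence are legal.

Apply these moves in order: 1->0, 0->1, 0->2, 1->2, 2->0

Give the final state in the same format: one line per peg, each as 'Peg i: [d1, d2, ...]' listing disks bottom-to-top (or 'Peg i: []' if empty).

Answer: Peg 0: [6, 1]
Peg 1: [4]
Peg 2: [5, 3, 2]

Derivation:
After move 1 (1->0):
Peg 0: [6, 2, 1]
Peg 1: [4]
Peg 2: [5, 3]

After move 2 (0->1):
Peg 0: [6, 2]
Peg 1: [4, 1]
Peg 2: [5, 3]

After move 3 (0->2):
Peg 0: [6]
Peg 1: [4, 1]
Peg 2: [5, 3, 2]

After move 4 (1->2):
Peg 0: [6]
Peg 1: [4]
Peg 2: [5, 3, 2, 1]

After move 5 (2->0):
Peg 0: [6, 1]
Peg 1: [4]
Peg 2: [5, 3, 2]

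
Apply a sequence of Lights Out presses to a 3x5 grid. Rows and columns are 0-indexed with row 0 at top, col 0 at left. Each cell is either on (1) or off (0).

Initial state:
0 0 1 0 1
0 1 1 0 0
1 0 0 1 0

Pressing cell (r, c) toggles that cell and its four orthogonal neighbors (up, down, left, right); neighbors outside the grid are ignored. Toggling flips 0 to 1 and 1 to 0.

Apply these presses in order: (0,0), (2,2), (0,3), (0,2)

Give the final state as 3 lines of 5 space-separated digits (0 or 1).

Answer: 1 0 1 0 0
1 1 1 1 0
1 1 1 0 0

Derivation:
After press 1 at (0,0):
1 1 1 0 1
1 1 1 0 0
1 0 0 1 0

After press 2 at (2,2):
1 1 1 0 1
1 1 0 0 0
1 1 1 0 0

After press 3 at (0,3):
1 1 0 1 0
1 1 0 1 0
1 1 1 0 0

After press 4 at (0,2):
1 0 1 0 0
1 1 1 1 0
1 1 1 0 0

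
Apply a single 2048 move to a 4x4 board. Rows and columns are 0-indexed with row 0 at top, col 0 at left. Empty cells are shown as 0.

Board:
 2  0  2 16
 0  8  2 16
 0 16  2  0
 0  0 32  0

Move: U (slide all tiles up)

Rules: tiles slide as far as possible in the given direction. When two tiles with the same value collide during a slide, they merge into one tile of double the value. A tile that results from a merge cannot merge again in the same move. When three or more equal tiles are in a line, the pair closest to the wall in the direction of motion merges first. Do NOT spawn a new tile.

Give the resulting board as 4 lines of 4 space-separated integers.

Slide up:
col 0: [2, 0, 0, 0] -> [2, 0, 0, 0]
col 1: [0, 8, 16, 0] -> [8, 16, 0, 0]
col 2: [2, 2, 2, 32] -> [4, 2, 32, 0]
col 3: [16, 16, 0, 0] -> [32, 0, 0, 0]

Answer:  2  8  4 32
 0 16  2  0
 0  0 32  0
 0  0  0  0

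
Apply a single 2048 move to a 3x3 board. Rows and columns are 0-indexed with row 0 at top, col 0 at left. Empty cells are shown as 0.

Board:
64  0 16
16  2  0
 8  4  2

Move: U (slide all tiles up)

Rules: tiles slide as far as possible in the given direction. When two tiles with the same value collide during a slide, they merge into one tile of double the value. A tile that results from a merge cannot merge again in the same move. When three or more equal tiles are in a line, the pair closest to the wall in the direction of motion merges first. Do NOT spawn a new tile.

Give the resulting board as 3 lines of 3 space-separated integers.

Slide up:
col 0: [64, 16, 8] -> [64, 16, 8]
col 1: [0, 2, 4] -> [2, 4, 0]
col 2: [16, 0, 2] -> [16, 2, 0]

Answer: 64  2 16
16  4  2
 8  0  0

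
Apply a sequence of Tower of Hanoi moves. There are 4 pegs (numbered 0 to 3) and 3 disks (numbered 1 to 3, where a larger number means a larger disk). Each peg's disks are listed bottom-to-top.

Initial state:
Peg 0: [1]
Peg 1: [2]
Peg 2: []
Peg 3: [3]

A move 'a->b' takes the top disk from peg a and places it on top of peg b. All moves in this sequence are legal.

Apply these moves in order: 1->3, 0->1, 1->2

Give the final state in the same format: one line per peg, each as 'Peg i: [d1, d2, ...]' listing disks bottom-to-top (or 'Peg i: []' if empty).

After move 1 (1->3):
Peg 0: [1]
Peg 1: []
Peg 2: []
Peg 3: [3, 2]

After move 2 (0->1):
Peg 0: []
Peg 1: [1]
Peg 2: []
Peg 3: [3, 2]

After move 3 (1->2):
Peg 0: []
Peg 1: []
Peg 2: [1]
Peg 3: [3, 2]

Answer: Peg 0: []
Peg 1: []
Peg 2: [1]
Peg 3: [3, 2]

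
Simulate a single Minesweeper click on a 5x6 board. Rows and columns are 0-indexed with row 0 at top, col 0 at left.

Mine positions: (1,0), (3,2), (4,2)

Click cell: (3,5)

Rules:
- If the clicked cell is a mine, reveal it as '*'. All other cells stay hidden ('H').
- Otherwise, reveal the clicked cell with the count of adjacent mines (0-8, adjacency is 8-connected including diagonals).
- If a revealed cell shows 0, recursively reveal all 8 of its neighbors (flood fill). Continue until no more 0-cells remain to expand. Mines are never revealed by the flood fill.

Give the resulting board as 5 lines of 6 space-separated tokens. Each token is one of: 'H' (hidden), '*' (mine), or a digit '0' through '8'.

H 1 0 0 0 0
H 1 0 0 0 0
H 2 1 1 0 0
H H H 2 0 0
H H H 2 0 0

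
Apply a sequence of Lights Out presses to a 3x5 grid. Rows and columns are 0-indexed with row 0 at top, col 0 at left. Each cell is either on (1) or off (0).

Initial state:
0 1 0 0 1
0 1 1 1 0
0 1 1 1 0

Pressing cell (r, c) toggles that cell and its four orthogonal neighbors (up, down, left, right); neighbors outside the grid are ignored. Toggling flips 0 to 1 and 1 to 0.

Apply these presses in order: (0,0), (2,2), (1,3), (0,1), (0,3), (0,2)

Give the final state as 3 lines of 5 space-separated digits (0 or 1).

After press 1 at (0,0):
1 0 0 0 1
1 1 1 1 0
0 1 1 1 0

After press 2 at (2,2):
1 0 0 0 1
1 1 0 1 0
0 0 0 0 0

After press 3 at (1,3):
1 0 0 1 1
1 1 1 0 1
0 0 0 1 0

After press 4 at (0,1):
0 1 1 1 1
1 0 1 0 1
0 0 0 1 0

After press 5 at (0,3):
0 1 0 0 0
1 0 1 1 1
0 0 0 1 0

After press 6 at (0,2):
0 0 1 1 0
1 0 0 1 1
0 0 0 1 0

Answer: 0 0 1 1 0
1 0 0 1 1
0 0 0 1 0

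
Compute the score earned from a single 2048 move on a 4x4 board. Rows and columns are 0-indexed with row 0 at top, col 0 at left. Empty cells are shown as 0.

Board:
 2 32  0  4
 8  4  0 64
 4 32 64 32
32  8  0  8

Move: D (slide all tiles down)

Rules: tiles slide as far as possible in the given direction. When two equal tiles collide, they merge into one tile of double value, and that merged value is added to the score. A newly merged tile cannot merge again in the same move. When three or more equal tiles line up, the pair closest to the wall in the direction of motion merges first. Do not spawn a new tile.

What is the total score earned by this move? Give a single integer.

Slide down:
col 0: [2, 8, 4, 32] -> [2, 8, 4, 32]  score +0 (running 0)
col 1: [32, 4, 32, 8] -> [32, 4, 32, 8]  score +0 (running 0)
col 2: [0, 0, 64, 0] -> [0, 0, 0, 64]  score +0 (running 0)
col 3: [4, 64, 32, 8] -> [4, 64, 32, 8]  score +0 (running 0)
Board after move:
 2 32  0  4
 8  4  0 64
 4 32  0 32
32  8 64  8

Answer: 0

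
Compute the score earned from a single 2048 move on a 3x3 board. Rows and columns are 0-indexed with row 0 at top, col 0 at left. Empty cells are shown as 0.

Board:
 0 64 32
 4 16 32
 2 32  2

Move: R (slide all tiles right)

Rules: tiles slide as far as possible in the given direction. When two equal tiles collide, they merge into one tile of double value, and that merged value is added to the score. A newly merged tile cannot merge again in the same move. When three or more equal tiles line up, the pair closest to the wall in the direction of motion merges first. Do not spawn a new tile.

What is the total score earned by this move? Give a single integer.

Answer: 0

Derivation:
Slide right:
row 0: [0, 64, 32] -> [0, 64, 32]  score +0 (running 0)
row 1: [4, 16, 32] -> [4, 16, 32]  score +0 (running 0)
row 2: [2, 32, 2] -> [2, 32, 2]  score +0 (running 0)
Board after move:
 0 64 32
 4 16 32
 2 32  2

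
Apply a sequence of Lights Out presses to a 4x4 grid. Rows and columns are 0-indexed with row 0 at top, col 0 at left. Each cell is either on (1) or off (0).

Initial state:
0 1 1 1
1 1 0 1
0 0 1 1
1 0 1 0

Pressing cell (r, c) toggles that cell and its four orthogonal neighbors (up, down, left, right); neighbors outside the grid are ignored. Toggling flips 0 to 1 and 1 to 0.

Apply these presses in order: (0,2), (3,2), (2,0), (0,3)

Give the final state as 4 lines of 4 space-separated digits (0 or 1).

After press 1 at (0,2):
0 0 0 0
1 1 1 1
0 0 1 1
1 0 1 0

After press 2 at (3,2):
0 0 0 0
1 1 1 1
0 0 0 1
1 1 0 1

After press 3 at (2,0):
0 0 0 0
0 1 1 1
1 1 0 1
0 1 0 1

After press 4 at (0,3):
0 0 1 1
0 1 1 0
1 1 0 1
0 1 0 1

Answer: 0 0 1 1
0 1 1 0
1 1 0 1
0 1 0 1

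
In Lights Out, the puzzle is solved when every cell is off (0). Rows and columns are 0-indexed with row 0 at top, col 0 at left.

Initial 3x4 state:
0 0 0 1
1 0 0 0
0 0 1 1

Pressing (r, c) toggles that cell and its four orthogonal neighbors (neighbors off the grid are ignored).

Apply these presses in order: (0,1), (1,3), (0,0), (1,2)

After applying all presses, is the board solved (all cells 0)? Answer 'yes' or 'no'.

Answer: yes

Derivation:
After press 1 at (0,1):
1 1 1 1
1 1 0 0
0 0 1 1

After press 2 at (1,3):
1 1 1 0
1 1 1 1
0 0 1 0

After press 3 at (0,0):
0 0 1 0
0 1 1 1
0 0 1 0

After press 4 at (1,2):
0 0 0 0
0 0 0 0
0 0 0 0

Lights still on: 0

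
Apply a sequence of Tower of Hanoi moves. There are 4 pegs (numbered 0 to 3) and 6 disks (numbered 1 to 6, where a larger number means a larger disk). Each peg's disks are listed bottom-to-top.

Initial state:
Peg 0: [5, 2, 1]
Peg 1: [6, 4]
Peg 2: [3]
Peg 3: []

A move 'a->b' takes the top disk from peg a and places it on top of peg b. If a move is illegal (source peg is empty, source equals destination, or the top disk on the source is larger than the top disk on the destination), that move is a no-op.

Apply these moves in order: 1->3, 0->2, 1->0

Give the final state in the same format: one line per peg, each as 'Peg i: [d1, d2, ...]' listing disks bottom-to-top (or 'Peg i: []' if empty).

Answer: Peg 0: [5, 2]
Peg 1: [6]
Peg 2: [3, 1]
Peg 3: [4]

Derivation:
After move 1 (1->3):
Peg 0: [5, 2, 1]
Peg 1: [6]
Peg 2: [3]
Peg 3: [4]

After move 2 (0->2):
Peg 0: [5, 2]
Peg 1: [6]
Peg 2: [3, 1]
Peg 3: [4]

After move 3 (1->0):
Peg 0: [5, 2]
Peg 1: [6]
Peg 2: [3, 1]
Peg 3: [4]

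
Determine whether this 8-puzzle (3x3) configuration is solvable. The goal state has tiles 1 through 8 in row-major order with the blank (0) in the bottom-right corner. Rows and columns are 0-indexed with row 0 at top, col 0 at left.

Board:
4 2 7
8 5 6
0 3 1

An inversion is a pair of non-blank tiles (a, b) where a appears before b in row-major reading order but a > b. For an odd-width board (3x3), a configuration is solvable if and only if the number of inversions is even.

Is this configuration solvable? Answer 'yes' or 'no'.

Answer: no

Derivation:
Inversions (pairs i<j in row-major order where tile[i] > tile[j] > 0): 17
17 is odd, so the puzzle is not solvable.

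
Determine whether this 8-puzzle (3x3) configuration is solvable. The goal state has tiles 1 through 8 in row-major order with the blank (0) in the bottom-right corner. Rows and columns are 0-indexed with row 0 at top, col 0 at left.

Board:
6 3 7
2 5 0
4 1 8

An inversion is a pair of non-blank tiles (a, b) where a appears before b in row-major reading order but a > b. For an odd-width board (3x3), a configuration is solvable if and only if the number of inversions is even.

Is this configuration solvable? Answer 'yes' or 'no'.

Inversions (pairs i<j in row-major order where tile[i] > tile[j] > 0): 15
15 is odd, so the puzzle is not solvable.

Answer: no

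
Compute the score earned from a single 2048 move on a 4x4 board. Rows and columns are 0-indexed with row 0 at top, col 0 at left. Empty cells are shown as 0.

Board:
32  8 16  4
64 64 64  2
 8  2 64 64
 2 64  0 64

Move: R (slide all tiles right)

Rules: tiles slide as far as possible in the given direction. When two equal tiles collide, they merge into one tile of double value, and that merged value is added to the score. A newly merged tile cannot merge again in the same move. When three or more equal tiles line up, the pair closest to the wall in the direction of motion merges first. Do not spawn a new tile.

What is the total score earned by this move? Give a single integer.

Answer: 384

Derivation:
Slide right:
row 0: [32, 8, 16, 4] -> [32, 8, 16, 4]  score +0 (running 0)
row 1: [64, 64, 64, 2] -> [0, 64, 128, 2]  score +128 (running 128)
row 2: [8, 2, 64, 64] -> [0, 8, 2, 128]  score +128 (running 256)
row 3: [2, 64, 0, 64] -> [0, 0, 2, 128]  score +128 (running 384)
Board after move:
 32   8  16   4
  0  64 128   2
  0   8   2 128
  0   0   2 128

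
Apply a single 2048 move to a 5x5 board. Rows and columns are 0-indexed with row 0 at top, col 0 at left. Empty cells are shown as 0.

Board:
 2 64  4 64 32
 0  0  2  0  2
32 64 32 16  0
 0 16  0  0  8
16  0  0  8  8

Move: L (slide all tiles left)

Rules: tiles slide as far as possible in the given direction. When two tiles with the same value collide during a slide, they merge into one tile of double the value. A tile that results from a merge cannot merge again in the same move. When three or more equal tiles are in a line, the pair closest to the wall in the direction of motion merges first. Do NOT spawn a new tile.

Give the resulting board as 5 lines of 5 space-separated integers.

Answer:  2 64  4 64 32
 4  0  0  0  0
32 64 32 16  0
16  8  0  0  0
16 16  0  0  0

Derivation:
Slide left:
row 0: [2, 64, 4, 64, 32] -> [2, 64, 4, 64, 32]
row 1: [0, 0, 2, 0, 2] -> [4, 0, 0, 0, 0]
row 2: [32, 64, 32, 16, 0] -> [32, 64, 32, 16, 0]
row 3: [0, 16, 0, 0, 8] -> [16, 8, 0, 0, 0]
row 4: [16, 0, 0, 8, 8] -> [16, 16, 0, 0, 0]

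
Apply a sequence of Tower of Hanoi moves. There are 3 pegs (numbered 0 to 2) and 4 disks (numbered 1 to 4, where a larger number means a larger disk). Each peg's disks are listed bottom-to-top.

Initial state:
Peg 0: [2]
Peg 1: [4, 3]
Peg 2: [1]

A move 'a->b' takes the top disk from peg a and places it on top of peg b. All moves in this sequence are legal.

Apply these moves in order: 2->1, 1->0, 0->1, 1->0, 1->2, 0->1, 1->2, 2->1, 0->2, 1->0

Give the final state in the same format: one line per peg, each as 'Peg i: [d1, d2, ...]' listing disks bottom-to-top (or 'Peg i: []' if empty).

After move 1 (2->1):
Peg 0: [2]
Peg 1: [4, 3, 1]
Peg 2: []

After move 2 (1->0):
Peg 0: [2, 1]
Peg 1: [4, 3]
Peg 2: []

After move 3 (0->1):
Peg 0: [2]
Peg 1: [4, 3, 1]
Peg 2: []

After move 4 (1->0):
Peg 0: [2, 1]
Peg 1: [4, 3]
Peg 2: []

After move 5 (1->2):
Peg 0: [2, 1]
Peg 1: [4]
Peg 2: [3]

After move 6 (0->1):
Peg 0: [2]
Peg 1: [4, 1]
Peg 2: [3]

After move 7 (1->2):
Peg 0: [2]
Peg 1: [4]
Peg 2: [3, 1]

After move 8 (2->1):
Peg 0: [2]
Peg 1: [4, 1]
Peg 2: [3]

After move 9 (0->2):
Peg 0: []
Peg 1: [4, 1]
Peg 2: [3, 2]

After move 10 (1->0):
Peg 0: [1]
Peg 1: [4]
Peg 2: [3, 2]

Answer: Peg 0: [1]
Peg 1: [4]
Peg 2: [3, 2]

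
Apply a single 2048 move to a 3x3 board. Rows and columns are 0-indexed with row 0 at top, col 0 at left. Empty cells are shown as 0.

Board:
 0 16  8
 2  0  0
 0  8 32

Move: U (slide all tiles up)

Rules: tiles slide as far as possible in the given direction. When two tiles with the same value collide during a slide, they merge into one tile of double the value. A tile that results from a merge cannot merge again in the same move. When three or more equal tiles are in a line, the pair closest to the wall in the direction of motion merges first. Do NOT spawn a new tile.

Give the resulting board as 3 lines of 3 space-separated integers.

Answer:  2 16  8
 0  8 32
 0  0  0

Derivation:
Slide up:
col 0: [0, 2, 0] -> [2, 0, 0]
col 1: [16, 0, 8] -> [16, 8, 0]
col 2: [8, 0, 32] -> [8, 32, 0]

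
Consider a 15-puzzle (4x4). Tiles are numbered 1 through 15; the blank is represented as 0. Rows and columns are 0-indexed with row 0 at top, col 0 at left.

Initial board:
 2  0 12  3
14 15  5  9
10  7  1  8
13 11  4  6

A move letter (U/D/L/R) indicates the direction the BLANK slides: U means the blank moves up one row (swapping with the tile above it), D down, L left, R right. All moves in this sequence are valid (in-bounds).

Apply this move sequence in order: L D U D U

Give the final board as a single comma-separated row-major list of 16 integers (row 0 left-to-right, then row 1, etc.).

Answer: 0, 2, 12, 3, 14, 15, 5, 9, 10, 7, 1, 8, 13, 11, 4, 6

Derivation:
After move 1 (L):
 0  2 12  3
14 15  5  9
10  7  1  8
13 11  4  6

After move 2 (D):
14  2 12  3
 0 15  5  9
10  7  1  8
13 11  4  6

After move 3 (U):
 0  2 12  3
14 15  5  9
10  7  1  8
13 11  4  6

After move 4 (D):
14  2 12  3
 0 15  5  9
10  7  1  8
13 11  4  6

After move 5 (U):
 0  2 12  3
14 15  5  9
10  7  1  8
13 11  4  6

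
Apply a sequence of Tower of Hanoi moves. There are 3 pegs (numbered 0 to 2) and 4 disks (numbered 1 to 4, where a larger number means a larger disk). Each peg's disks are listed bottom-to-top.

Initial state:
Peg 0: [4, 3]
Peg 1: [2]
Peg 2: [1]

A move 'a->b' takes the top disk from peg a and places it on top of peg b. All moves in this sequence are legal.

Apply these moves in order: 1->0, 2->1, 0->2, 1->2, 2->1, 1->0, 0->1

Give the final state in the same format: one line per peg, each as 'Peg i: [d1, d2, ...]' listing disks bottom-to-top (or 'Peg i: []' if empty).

After move 1 (1->0):
Peg 0: [4, 3, 2]
Peg 1: []
Peg 2: [1]

After move 2 (2->1):
Peg 0: [4, 3, 2]
Peg 1: [1]
Peg 2: []

After move 3 (0->2):
Peg 0: [4, 3]
Peg 1: [1]
Peg 2: [2]

After move 4 (1->2):
Peg 0: [4, 3]
Peg 1: []
Peg 2: [2, 1]

After move 5 (2->1):
Peg 0: [4, 3]
Peg 1: [1]
Peg 2: [2]

After move 6 (1->0):
Peg 0: [4, 3, 1]
Peg 1: []
Peg 2: [2]

After move 7 (0->1):
Peg 0: [4, 3]
Peg 1: [1]
Peg 2: [2]

Answer: Peg 0: [4, 3]
Peg 1: [1]
Peg 2: [2]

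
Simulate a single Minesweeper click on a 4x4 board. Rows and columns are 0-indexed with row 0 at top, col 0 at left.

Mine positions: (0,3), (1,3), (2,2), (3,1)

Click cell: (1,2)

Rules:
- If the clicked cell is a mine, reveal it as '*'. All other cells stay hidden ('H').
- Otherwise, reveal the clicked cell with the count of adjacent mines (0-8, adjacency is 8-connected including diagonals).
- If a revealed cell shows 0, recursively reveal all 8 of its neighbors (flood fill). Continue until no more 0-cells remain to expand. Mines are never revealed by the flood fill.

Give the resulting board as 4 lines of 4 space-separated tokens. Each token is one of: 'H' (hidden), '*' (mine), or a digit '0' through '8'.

H H H H
H H 3 H
H H H H
H H H H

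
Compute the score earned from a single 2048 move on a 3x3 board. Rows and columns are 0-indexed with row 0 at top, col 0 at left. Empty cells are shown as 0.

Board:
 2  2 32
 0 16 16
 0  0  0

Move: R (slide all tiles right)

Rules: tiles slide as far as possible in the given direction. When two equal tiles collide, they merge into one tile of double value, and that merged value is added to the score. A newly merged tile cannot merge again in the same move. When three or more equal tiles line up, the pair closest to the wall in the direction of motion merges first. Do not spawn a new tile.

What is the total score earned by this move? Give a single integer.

Slide right:
row 0: [2, 2, 32] -> [0, 4, 32]  score +4 (running 4)
row 1: [0, 16, 16] -> [0, 0, 32]  score +32 (running 36)
row 2: [0, 0, 0] -> [0, 0, 0]  score +0 (running 36)
Board after move:
 0  4 32
 0  0 32
 0  0  0

Answer: 36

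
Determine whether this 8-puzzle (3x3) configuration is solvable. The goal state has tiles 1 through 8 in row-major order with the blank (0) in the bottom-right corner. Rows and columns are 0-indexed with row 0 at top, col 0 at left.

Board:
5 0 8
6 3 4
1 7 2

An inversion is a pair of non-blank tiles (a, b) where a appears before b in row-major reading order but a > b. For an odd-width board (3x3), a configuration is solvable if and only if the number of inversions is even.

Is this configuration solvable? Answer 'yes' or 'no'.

Answer: no

Derivation:
Inversions (pairs i<j in row-major order where tile[i] > tile[j] > 0): 19
19 is odd, so the puzzle is not solvable.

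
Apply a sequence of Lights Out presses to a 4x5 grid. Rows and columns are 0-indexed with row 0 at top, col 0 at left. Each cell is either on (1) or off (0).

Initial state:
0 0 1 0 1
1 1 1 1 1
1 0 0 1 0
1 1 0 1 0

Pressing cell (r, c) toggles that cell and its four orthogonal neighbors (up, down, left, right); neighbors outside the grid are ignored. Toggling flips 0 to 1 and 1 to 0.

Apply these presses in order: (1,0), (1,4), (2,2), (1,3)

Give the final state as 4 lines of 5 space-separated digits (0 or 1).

Answer: 1 0 1 1 0
0 0 1 1 1
0 1 1 1 1
1 1 1 1 0

Derivation:
After press 1 at (1,0):
1 0 1 0 1
0 0 1 1 1
0 0 0 1 0
1 1 0 1 0

After press 2 at (1,4):
1 0 1 0 0
0 0 1 0 0
0 0 0 1 1
1 1 0 1 0

After press 3 at (2,2):
1 0 1 0 0
0 0 0 0 0
0 1 1 0 1
1 1 1 1 0

After press 4 at (1,3):
1 0 1 1 0
0 0 1 1 1
0 1 1 1 1
1 1 1 1 0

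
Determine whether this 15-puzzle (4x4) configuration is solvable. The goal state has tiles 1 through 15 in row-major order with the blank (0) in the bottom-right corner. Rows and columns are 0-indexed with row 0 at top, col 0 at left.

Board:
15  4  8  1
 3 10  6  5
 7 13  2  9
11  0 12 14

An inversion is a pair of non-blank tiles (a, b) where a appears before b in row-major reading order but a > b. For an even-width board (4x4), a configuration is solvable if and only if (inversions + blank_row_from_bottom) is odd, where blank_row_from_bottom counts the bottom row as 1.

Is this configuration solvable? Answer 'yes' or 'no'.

Answer: no

Derivation:
Inversions: 37
Blank is in row 3 (0-indexed from top), which is row 1 counting from the bottom (bottom = 1).
37 + 1 = 38, which is even, so the puzzle is not solvable.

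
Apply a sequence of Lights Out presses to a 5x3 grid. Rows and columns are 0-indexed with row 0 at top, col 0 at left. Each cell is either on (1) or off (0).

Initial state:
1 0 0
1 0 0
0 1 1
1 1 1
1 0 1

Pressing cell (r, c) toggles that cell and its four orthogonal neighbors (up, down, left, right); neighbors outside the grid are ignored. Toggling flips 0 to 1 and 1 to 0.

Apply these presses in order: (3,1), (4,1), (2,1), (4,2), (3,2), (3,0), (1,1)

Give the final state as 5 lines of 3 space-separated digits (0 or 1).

Answer: 1 1 0
0 0 1
0 0 1
1 0 0
1 1 0

Derivation:
After press 1 at (3,1):
1 0 0
1 0 0
0 0 1
0 0 0
1 1 1

After press 2 at (4,1):
1 0 0
1 0 0
0 0 1
0 1 0
0 0 0

After press 3 at (2,1):
1 0 0
1 1 0
1 1 0
0 0 0
0 0 0

After press 4 at (4,2):
1 0 0
1 1 0
1 1 0
0 0 1
0 1 1

After press 5 at (3,2):
1 0 0
1 1 0
1 1 1
0 1 0
0 1 0

After press 6 at (3,0):
1 0 0
1 1 0
0 1 1
1 0 0
1 1 0

After press 7 at (1,1):
1 1 0
0 0 1
0 0 1
1 0 0
1 1 0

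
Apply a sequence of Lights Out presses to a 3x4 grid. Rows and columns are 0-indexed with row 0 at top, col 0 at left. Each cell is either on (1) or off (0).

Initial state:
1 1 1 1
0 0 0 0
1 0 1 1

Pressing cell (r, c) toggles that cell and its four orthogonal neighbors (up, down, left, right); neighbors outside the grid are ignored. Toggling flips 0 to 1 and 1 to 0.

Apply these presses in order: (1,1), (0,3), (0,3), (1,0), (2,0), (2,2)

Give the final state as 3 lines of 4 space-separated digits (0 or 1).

After press 1 at (1,1):
1 0 1 1
1 1 1 0
1 1 1 1

After press 2 at (0,3):
1 0 0 0
1 1 1 1
1 1 1 1

After press 3 at (0,3):
1 0 1 1
1 1 1 0
1 1 1 1

After press 4 at (1,0):
0 0 1 1
0 0 1 0
0 1 1 1

After press 5 at (2,0):
0 0 1 1
1 0 1 0
1 0 1 1

After press 6 at (2,2):
0 0 1 1
1 0 0 0
1 1 0 0

Answer: 0 0 1 1
1 0 0 0
1 1 0 0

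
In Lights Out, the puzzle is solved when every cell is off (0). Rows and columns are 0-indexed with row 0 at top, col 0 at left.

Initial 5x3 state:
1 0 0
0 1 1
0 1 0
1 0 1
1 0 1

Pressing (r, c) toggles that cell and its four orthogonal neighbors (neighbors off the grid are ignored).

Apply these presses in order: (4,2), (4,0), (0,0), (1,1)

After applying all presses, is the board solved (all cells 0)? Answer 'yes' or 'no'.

Answer: yes

Derivation:
After press 1 at (4,2):
1 0 0
0 1 1
0 1 0
1 0 0
1 1 0

After press 2 at (4,0):
1 0 0
0 1 1
0 1 0
0 0 0
0 0 0

After press 3 at (0,0):
0 1 0
1 1 1
0 1 0
0 0 0
0 0 0

After press 4 at (1,1):
0 0 0
0 0 0
0 0 0
0 0 0
0 0 0

Lights still on: 0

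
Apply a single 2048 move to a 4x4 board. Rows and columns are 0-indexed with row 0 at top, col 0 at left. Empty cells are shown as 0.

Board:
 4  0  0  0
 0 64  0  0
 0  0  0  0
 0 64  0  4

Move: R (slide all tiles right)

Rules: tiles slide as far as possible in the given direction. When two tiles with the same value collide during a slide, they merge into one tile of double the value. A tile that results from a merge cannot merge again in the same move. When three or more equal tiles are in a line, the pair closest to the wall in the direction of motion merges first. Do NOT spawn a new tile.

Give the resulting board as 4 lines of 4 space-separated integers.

Answer:  0  0  0  4
 0  0  0 64
 0  0  0  0
 0  0 64  4

Derivation:
Slide right:
row 0: [4, 0, 0, 0] -> [0, 0, 0, 4]
row 1: [0, 64, 0, 0] -> [0, 0, 0, 64]
row 2: [0, 0, 0, 0] -> [0, 0, 0, 0]
row 3: [0, 64, 0, 4] -> [0, 0, 64, 4]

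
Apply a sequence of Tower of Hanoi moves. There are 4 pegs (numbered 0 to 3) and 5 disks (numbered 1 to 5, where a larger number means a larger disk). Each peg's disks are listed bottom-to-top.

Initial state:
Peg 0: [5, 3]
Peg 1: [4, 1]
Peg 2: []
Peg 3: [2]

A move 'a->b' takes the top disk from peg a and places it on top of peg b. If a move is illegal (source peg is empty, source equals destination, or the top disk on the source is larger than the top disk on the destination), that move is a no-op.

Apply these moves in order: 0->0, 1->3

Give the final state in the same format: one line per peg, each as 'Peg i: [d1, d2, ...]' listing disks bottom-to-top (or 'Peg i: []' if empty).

After move 1 (0->0):
Peg 0: [5, 3]
Peg 1: [4, 1]
Peg 2: []
Peg 3: [2]

After move 2 (1->3):
Peg 0: [5, 3]
Peg 1: [4]
Peg 2: []
Peg 3: [2, 1]

Answer: Peg 0: [5, 3]
Peg 1: [4]
Peg 2: []
Peg 3: [2, 1]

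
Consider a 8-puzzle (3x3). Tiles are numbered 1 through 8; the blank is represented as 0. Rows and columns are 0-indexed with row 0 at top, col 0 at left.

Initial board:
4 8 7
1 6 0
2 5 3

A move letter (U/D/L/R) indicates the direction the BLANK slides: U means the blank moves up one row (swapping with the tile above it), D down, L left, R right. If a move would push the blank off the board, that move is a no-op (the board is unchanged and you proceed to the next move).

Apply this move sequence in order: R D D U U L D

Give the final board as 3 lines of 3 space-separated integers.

After move 1 (R):
4 8 7
1 6 0
2 5 3

After move 2 (D):
4 8 7
1 6 3
2 5 0

After move 3 (D):
4 8 7
1 6 3
2 5 0

After move 4 (U):
4 8 7
1 6 0
2 5 3

After move 5 (U):
4 8 0
1 6 7
2 5 3

After move 6 (L):
4 0 8
1 6 7
2 5 3

After move 7 (D):
4 6 8
1 0 7
2 5 3

Answer: 4 6 8
1 0 7
2 5 3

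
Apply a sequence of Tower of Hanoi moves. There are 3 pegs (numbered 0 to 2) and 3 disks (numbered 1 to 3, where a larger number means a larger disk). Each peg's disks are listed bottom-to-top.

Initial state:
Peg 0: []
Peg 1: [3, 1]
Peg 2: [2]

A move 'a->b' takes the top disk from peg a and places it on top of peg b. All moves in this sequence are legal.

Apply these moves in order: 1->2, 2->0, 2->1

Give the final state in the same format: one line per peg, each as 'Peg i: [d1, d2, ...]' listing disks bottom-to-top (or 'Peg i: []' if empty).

After move 1 (1->2):
Peg 0: []
Peg 1: [3]
Peg 2: [2, 1]

After move 2 (2->0):
Peg 0: [1]
Peg 1: [3]
Peg 2: [2]

After move 3 (2->1):
Peg 0: [1]
Peg 1: [3, 2]
Peg 2: []

Answer: Peg 0: [1]
Peg 1: [3, 2]
Peg 2: []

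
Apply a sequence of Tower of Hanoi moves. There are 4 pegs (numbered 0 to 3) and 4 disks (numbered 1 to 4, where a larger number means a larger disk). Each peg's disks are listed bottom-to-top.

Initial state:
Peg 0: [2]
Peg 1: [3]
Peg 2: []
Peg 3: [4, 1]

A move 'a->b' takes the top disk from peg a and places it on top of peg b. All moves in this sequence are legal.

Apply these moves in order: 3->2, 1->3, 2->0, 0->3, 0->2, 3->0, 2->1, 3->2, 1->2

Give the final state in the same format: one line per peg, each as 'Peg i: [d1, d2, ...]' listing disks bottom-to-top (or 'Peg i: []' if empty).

Answer: Peg 0: [1]
Peg 1: []
Peg 2: [3, 2]
Peg 3: [4]

Derivation:
After move 1 (3->2):
Peg 0: [2]
Peg 1: [3]
Peg 2: [1]
Peg 3: [4]

After move 2 (1->3):
Peg 0: [2]
Peg 1: []
Peg 2: [1]
Peg 3: [4, 3]

After move 3 (2->0):
Peg 0: [2, 1]
Peg 1: []
Peg 2: []
Peg 3: [4, 3]

After move 4 (0->3):
Peg 0: [2]
Peg 1: []
Peg 2: []
Peg 3: [4, 3, 1]

After move 5 (0->2):
Peg 0: []
Peg 1: []
Peg 2: [2]
Peg 3: [4, 3, 1]

After move 6 (3->0):
Peg 0: [1]
Peg 1: []
Peg 2: [2]
Peg 3: [4, 3]

After move 7 (2->1):
Peg 0: [1]
Peg 1: [2]
Peg 2: []
Peg 3: [4, 3]

After move 8 (3->2):
Peg 0: [1]
Peg 1: [2]
Peg 2: [3]
Peg 3: [4]

After move 9 (1->2):
Peg 0: [1]
Peg 1: []
Peg 2: [3, 2]
Peg 3: [4]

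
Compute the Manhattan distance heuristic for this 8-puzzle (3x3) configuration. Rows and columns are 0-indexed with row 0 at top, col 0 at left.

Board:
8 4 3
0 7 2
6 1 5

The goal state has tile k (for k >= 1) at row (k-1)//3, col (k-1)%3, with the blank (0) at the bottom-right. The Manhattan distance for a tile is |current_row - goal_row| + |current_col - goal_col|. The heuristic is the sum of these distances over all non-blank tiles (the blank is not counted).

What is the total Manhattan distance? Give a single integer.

Answer: 17

Derivation:
Tile 8: at (0,0), goal (2,1), distance |0-2|+|0-1| = 3
Tile 4: at (0,1), goal (1,0), distance |0-1|+|1-0| = 2
Tile 3: at (0,2), goal (0,2), distance |0-0|+|2-2| = 0
Tile 7: at (1,1), goal (2,0), distance |1-2|+|1-0| = 2
Tile 2: at (1,2), goal (0,1), distance |1-0|+|2-1| = 2
Tile 6: at (2,0), goal (1,2), distance |2-1|+|0-2| = 3
Tile 1: at (2,1), goal (0,0), distance |2-0|+|1-0| = 3
Tile 5: at (2,2), goal (1,1), distance |2-1|+|2-1| = 2
Sum: 3 + 2 + 0 + 2 + 2 + 3 + 3 + 2 = 17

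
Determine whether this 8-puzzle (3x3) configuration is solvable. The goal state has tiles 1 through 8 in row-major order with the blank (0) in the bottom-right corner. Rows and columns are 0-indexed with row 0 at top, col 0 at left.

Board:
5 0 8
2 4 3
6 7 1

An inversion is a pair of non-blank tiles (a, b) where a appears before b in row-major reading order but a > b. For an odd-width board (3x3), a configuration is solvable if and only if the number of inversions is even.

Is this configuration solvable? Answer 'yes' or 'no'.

Answer: yes

Derivation:
Inversions (pairs i<j in row-major order where tile[i] > tile[j] > 0): 16
16 is even, so the puzzle is solvable.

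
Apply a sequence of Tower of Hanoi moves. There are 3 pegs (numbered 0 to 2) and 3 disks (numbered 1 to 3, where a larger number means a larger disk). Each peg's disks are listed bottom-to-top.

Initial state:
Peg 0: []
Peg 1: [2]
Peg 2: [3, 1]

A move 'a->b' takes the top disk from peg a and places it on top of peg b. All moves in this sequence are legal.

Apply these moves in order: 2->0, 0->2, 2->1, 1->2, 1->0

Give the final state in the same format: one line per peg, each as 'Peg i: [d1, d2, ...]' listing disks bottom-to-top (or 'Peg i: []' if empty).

Answer: Peg 0: [2]
Peg 1: []
Peg 2: [3, 1]

Derivation:
After move 1 (2->0):
Peg 0: [1]
Peg 1: [2]
Peg 2: [3]

After move 2 (0->2):
Peg 0: []
Peg 1: [2]
Peg 2: [3, 1]

After move 3 (2->1):
Peg 0: []
Peg 1: [2, 1]
Peg 2: [3]

After move 4 (1->2):
Peg 0: []
Peg 1: [2]
Peg 2: [3, 1]

After move 5 (1->0):
Peg 0: [2]
Peg 1: []
Peg 2: [3, 1]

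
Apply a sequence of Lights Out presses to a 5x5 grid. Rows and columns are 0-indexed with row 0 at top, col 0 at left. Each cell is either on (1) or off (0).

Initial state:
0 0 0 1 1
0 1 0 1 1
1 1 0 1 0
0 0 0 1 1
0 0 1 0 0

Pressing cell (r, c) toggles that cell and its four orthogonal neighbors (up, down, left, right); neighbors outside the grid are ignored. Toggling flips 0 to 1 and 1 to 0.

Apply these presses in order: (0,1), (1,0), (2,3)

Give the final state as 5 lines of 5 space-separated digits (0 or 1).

After press 1 at (0,1):
1 1 1 1 1
0 0 0 1 1
1 1 0 1 0
0 0 0 1 1
0 0 1 0 0

After press 2 at (1,0):
0 1 1 1 1
1 1 0 1 1
0 1 0 1 0
0 0 0 1 1
0 0 1 0 0

After press 3 at (2,3):
0 1 1 1 1
1 1 0 0 1
0 1 1 0 1
0 0 0 0 1
0 0 1 0 0

Answer: 0 1 1 1 1
1 1 0 0 1
0 1 1 0 1
0 0 0 0 1
0 0 1 0 0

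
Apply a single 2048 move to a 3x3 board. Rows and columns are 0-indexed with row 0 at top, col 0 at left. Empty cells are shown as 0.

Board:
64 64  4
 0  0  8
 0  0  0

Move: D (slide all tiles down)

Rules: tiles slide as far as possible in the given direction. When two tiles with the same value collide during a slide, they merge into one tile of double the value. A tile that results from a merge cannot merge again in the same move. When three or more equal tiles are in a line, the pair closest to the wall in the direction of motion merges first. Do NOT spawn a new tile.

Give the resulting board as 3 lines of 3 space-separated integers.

Slide down:
col 0: [64, 0, 0] -> [0, 0, 64]
col 1: [64, 0, 0] -> [0, 0, 64]
col 2: [4, 8, 0] -> [0, 4, 8]

Answer:  0  0  0
 0  0  4
64 64  8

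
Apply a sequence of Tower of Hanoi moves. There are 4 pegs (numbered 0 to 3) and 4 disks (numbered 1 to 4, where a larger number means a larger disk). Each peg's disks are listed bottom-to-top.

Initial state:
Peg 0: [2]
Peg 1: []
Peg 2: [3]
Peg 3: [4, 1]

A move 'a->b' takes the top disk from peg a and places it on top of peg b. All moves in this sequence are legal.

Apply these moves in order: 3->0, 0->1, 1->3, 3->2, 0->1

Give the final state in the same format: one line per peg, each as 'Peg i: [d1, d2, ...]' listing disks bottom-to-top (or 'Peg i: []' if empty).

Answer: Peg 0: []
Peg 1: [2]
Peg 2: [3, 1]
Peg 3: [4]

Derivation:
After move 1 (3->0):
Peg 0: [2, 1]
Peg 1: []
Peg 2: [3]
Peg 3: [4]

After move 2 (0->1):
Peg 0: [2]
Peg 1: [1]
Peg 2: [3]
Peg 3: [4]

After move 3 (1->3):
Peg 0: [2]
Peg 1: []
Peg 2: [3]
Peg 3: [4, 1]

After move 4 (3->2):
Peg 0: [2]
Peg 1: []
Peg 2: [3, 1]
Peg 3: [4]

After move 5 (0->1):
Peg 0: []
Peg 1: [2]
Peg 2: [3, 1]
Peg 3: [4]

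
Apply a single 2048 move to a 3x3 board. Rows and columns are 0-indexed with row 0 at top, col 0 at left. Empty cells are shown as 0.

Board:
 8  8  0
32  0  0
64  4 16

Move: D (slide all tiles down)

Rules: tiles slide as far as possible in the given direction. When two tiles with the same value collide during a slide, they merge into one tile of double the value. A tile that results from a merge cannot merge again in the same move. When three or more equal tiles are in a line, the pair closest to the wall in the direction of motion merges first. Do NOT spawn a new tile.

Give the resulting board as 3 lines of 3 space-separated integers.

Answer:  8  0  0
32  8  0
64  4 16

Derivation:
Slide down:
col 0: [8, 32, 64] -> [8, 32, 64]
col 1: [8, 0, 4] -> [0, 8, 4]
col 2: [0, 0, 16] -> [0, 0, 16]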